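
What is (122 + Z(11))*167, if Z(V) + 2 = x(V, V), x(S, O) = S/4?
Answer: 81997/4 ≈ 20499.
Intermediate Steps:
x(S, O) = S/4 (x(S, O) = S*(1/4) = S/4)
Z(V) = -2 + V/4
(122 + Z(11))*167 = (122 + (-2 + (1/4)*11))*167 = (122 + (-2 + 11/4))*167 = (122 + 3/4)*167 = (491/4)*167 = 81997/4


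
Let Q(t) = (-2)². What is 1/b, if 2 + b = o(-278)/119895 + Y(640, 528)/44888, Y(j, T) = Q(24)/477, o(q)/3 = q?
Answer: -213928408710/429344881987 ≈ -0.49827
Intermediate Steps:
Q(t) = 4
o(q) = 3*q
Y(j, T) = 4/477
b = -429344881987/213928408710 (b = -2 + ((3*(-278))/119895 + (4/477)/44888) = -2 + (-834*1/119895 + (4/477)*(1/44888)) = -2 + (-278/39965 + 1/5352894) = -2 - 1488064567/213928408710 = -429344881987/213928408710 ≈ -2.0070)
1/b = 1/(-429344881987/213928408710) = -213928408710/429344881987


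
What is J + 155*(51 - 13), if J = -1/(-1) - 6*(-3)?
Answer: 5909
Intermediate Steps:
J = 19 (J = -1*(-1) + 18 = 1 + 18 = 19)
J + 155*(51 - 13) = 19 + 155*(51 - 13) = 19 + 155*38 = 19 + 5890 = 5909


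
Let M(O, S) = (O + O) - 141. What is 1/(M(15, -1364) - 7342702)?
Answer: -1/7342813 ≈ -1.3619e-7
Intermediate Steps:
M(O, S) = -141 + 2*O (M(O, S) = 2*O - 141 = -141 + 2*O)
1/(M(15, -1364) - 7342702) = 1/((-141 + 2*15) - 7342702) = 1/((-141 + 30) - 7342702) = 1/(-111 - 7342702) = 1/(-7342813) = -1/7342813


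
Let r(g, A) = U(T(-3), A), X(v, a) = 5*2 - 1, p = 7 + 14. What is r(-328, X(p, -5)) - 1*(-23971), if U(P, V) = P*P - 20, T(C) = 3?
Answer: 23960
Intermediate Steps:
p = 21
U(P, V) = -20 + P**2 (U(P, V) = P**2 - 20 = -20 + P**2)
X(v, a) = 9 (X(v, a) = 10 - 1 = 9)
r(g, A) = -11 (r(g, A) = -20 + 3**2 = -20 + 9 = -11)
r(-328, X(p, -5)) - 1*(-23971) = -11 - 1*(-23971) = -11 + 23971 = 23960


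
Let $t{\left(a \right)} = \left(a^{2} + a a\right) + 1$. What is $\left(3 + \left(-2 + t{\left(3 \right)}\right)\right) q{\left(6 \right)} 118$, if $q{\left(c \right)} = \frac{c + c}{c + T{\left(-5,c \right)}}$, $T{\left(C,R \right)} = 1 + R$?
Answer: $\frac{28320}{13} \approx 2178.5$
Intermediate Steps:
$t{\left(a \right)} = 1 + 2 a^{2}$ ($t{\left(a \right)} = \left(a^{2} + a^{2}\right) + 1 = 2 a^{2} + 1 = 1 + 2 a^{2}$)
$q{\left(c \right)} = \frac{2 c}{1 + 2 c}$ ($q{\left(c \right)} = \frac{c + c}{c + \left(1 + c\right)} = \frac{2 c}{1 + 2 c}$)
$\left(3 + \left(-2 + t{\left(3 \right)}\right)\right) q{\left(6 \right)} 118 = \left(3 + \left(-2 + \left(1 + 2 \cdot 3^{2}\right)\right)\right) 2 \cdot 6 \frac{1}{1 + 2 \cdot 6} \cdot 118 = \left(3 + \left(-2 + \left(1 + 2 \cdot 9\right)\right)\right) 2 \cdot 6 \frac{1}{1 + 12} \cdot 118 = \left(3 + \left(-2 + \left(1 + 18\right)\right)\right) 2 \cdot 6 \cdot \frac{1}{13} \cdot 118 = \left(3 + \left(-2 + 19\right)\right) 2 \cdot 6 \cdot \frac{1}{13} \cdot 118 = \left(3 + 17\right) \frac{12}{13} \cdot 118 = 20 \cdot \frac{12}{13} \cdot 118 = \frac{240}{13} \cdot 118 = \frac{28320}{13}$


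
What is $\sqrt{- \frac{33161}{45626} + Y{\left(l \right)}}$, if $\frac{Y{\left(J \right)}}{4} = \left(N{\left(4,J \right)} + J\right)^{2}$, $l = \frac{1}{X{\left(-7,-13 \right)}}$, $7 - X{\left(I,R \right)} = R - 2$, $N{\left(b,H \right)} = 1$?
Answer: $\frac{\sqrt{918162704298}}{501886} \approx 1.9092$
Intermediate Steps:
$X{\left(I,R \right)} = 9 - R$ ($X{\left(I,R \right)} = 7 - \left(R - 2\right) = 7 - \left(-2 + R\right) = 9 - R$)
$l = \frac{1}{22}$ ($l = \frac{1}{9 - -13} = \frac{1}{9 + 13} = \frac{1}{22} \approx 0.045455$)
$Y{\left(J \right)} = 4 \left(1 + J\right)^{2}$
$\sqrt{- \frac{33161}{45626} + Y{\left(l \right)}} = \sqrt{- \frac{33161}{45626} + 4 \left(1 + \frac{1}{22}\right)^{2}} = \sqrt{\left(-33161\right) \frac{1}{45626} + 4 \left(\frac{23}{22}\right)^{2}} = \sqrt{- \frac{33161}{45626} + 4 \cdot \frac{529}{484}} = \sqrt{- \frac{33161}{45626} + \frac{529}{121}} = \sqrt{\frac{20123673}{5520746}} = \frac{\sqrt{918162704298}}{501886}$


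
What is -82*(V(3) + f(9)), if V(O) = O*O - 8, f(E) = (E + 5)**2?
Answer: -16154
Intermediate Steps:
f(E) = (5 + E)**2
V(O) = -8 + O**2 (V(O) = O**2 - 8 = -8 + O**2)
-82*(V(3) + f(9)) = -82*((-8 + 3**2) + (5 + 9)**2) = -82*((-8 + 9) + 14**2) = -82*(1 + 196) = -82*197 = -16154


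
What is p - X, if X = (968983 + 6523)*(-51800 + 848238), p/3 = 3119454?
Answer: -776920689266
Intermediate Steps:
p = 9358362 (p = 3*3119454 = 9358362)
X = 776930047628 (X = 975506*796438 = 776930047628)
p - X = 9358362 - 1*776930047628 = 9358362 - 776930047628 = -776920689266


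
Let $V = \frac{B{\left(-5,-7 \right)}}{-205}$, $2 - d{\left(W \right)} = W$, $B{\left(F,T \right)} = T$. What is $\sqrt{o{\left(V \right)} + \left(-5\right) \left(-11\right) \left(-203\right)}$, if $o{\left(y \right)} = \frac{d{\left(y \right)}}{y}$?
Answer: $\frac{2 i \sqrt{136066}}{7} \approx 105.39 i$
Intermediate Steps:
$d{\left(W \right)} = 2 - W$
$V = \frac{7}{205}$ ($V = - \frac{7}{-205} = \left(-7\right) \left(- \frac{1}{205}\right) = \frac{7}{205} \approx 0.034146$)
$o{\left(y \right)} = \frac{2 - y}{y}$
$\sqrt{o{\left(V \right)} + \left(-5\right) \left(-11\right) \left(-203\right)} = \sqrt{\frac{2 - \frac{7}{205}}{\frac{7}{205}} + \left(-5\right) \left(-11\right) \left(-203\right)} = \sqrt{\frac{205 \left(2 - \frac{7}{205}\right)}{7} + 55 \left(-203\right)} = \sqrt{\frac{205}{7} \cdot \frac{403}{205} - 11165} = \sqrt{\frac{403}{7} - 11165} = \sqrt{- \frac{77752}{7}} = \frac{2 i \sqrt{136066}}{7}$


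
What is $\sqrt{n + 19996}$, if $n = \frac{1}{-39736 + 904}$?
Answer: $\frac{\sqrt{1884528296517}}{9708} \approx 141.41$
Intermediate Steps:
$n = - \frac{1}{38832}$ ($n = \frac{1}{-38832} = - \frac{1}{38832} \approx -2.5752 \cdot 10^{-5}$)
$\sqrt{n + 19996} = \sqrt{- \frac{1}{38832} + 19996} = \sqrt{\frac{776484671}{38832}} = \frac{\sqrt{1884528296517}}{9708}$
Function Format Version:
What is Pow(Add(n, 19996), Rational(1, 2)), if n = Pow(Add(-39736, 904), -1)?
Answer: Mul(Rational(1, 9708), Pow(1884528296517, Rational(1, 2))) ≈ 141.41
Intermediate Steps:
n = Rational(-1, 38832) (n = Pow(-38832, -1) = Rational(-1, 38832) ≈ -2.5752e-5)
Pow(Add(n, 19996), Rational(1, 2)) = Pow(Add(Rational(-1, 38832), 19996), Rational(1, 2)) = Pow(Rational(776484671, 38832), Rational(1, 2)) = Mul(Rational(1, 9708), Pow(1884528296517, Rational(1, 2)))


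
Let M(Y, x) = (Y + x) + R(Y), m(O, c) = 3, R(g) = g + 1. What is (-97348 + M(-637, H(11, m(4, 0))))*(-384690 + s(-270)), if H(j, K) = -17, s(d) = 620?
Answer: 37883896660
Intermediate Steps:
R(g) = 1 + g
M(Y, x) = 1 + x + 2*Y (M(Y, x) = (Y + x) + (1 + Y) = 1 + x + 2*Y)
(-97348 + M(-637, H(11, m(4, 0))))*(-384690 + s(-270)) = (-97348 + (1 - 17 + 2*(-637)))*(-384690 + 620) = (-97348 + (1 - 17 - 1274))*(-384070) = (-97348 - 1290)*(-384070) = -98638*(-384070) = 37883896660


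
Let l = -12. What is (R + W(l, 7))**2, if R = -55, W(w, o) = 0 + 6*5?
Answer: 625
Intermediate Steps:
W(w, o) = 30 (W(w, o) = 0 + 30 = 30)
(R + W(l, 7))**2 = (-55 + 30)**2 = (-25)**2 = 625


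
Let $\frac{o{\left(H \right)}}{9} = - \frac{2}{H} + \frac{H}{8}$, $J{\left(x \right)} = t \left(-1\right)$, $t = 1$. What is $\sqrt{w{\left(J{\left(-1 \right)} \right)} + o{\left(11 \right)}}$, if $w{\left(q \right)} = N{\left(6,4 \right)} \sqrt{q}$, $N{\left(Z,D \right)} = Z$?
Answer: $\frac{\sqrt{20790 + 11616 i}}{44} \approx 3.3941 + 0.88389 i$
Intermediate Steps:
$J{\left(x \right)} = -1$ ($J{\left(x \right)} = 1 \left(-1\right) = -1$)
$o{\left(H \right)} = - \frac{18}{H} + \frac{9 H}{8}$ ($o{\left(H \right)} = 9 \left(- \frac{2}{H} + \frac{H}{8}\right) = - \frac{18}{H} + \frac{9 H}{8}$)
$w{\left(q \right)} = 6 \sqrt{q}$
$\sqrt{w{\left(J{\left(-1 \right)} \right)} + o{\left(11 \right)}} = \sqrt{6 \sqrt{-1} + \left(- \frac{18}{11} + \frac{9}{8} \cdot 11\right)} = \sqrt{6 i + \left(\left(-18\right) \frac{1}{11} + \frac{99}{8}\right)} = \sqrt{6 i + \left(- \frac{18}{11} + \frac{99}{8}\right)} = \sqrt{6 i + \frac{945}{88}} = \sqrt{\frac{945}{88} + 6 i}$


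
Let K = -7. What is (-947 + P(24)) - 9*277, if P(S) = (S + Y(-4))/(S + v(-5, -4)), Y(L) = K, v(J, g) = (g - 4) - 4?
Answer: -41263/12 ≈ -3438.6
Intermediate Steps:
v(J, g) = -8 + g (v(J, g) = (-4 + g) - 4 = -8 + g)
Y(L) = -7
P(S) = (-7 + S)/(-12 + S) (P(S) = (S - 7)/(S + (-8 - 4)) = (-7 + S)/(S - 12) = (-7 + S)/(-12 + S))
(-947 + P(24)) - 9*277 = (-947 + (-7 + 24)/(-12 + 24)) - 9*277 = (-947 + 17/12) - 2493 = -11347/12 - 2493 = -41263/12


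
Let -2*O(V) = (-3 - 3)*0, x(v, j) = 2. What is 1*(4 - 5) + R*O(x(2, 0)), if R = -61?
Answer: -1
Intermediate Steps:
O(V) = 0 (O(V) = -(-3 - 3)*0/2 = -(-3)*0 = -1/2*0 = 0)
1*(4 - 5) + R*O(x(2, 0)) = 1*(4 - 5) - 61*0 = 1*(-1) + 0 = -1 + 0 = -1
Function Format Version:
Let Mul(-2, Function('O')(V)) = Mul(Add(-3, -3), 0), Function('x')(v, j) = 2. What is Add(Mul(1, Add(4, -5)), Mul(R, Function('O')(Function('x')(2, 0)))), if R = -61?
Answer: -1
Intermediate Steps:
Function('O')(V) = 0 (Function('O')(V) = Mul(Rational(-1, 2), Mul(Add(-3, -3), 0)) = Mul(Rational(-1, 2), Mul(-6, 0)) = Mul(Rational(-1, 2), 0) = 0)
Add(Mul(1, Add(4, -5)), Mul(R, Function('O')(Function('x')(2, 0)))) = Add(Mul(1, Add(4, -5)), Mul(-61, 0)) = Add(Mul(1, -1), 0) = Add(-1, 0) = -1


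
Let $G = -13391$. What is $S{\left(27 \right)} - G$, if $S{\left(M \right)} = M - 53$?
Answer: $13365$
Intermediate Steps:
$S{\left(M \right)} = -53 + M$
$S{\left(27 \right)} - G = \left(-53 + 27\right) - -13391 = -26 + 13391 = 13365$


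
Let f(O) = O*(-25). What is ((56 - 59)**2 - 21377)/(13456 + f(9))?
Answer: -21368/13231 ≈ -1.6150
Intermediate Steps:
f(O) = -25*O
((56 - 59)**2 - 21377)/(13456 + f(9)) = ((56 - 59)**2 - 21377)/(13456 - 25*9) = ((-3)**2 - 21377)/(13456 - 225) = (9 - 21377)/13231 = -21368*1/13231 = -21368/13231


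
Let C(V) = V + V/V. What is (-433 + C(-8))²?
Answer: 193600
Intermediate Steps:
C(V) = 1 + V (C(V) = V + 1 = 1 + V)
(-433 + C(-8))² = (-433 + (1 - 8))² = (-433 - 7)² = (-440)² = 193600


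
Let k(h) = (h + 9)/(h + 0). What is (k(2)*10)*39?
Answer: 2145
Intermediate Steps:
k(h) = (9 + h)/h
(k(2)*10)*39 = (((9 + 2)/2)*10)*39 = (((½)*11)*10)*39 = ((11/2)*10)*39 = 55*39 = 2145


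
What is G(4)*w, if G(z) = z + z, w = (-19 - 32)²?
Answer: 20808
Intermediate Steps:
w = 2601 (w = (-51)² = 2601)
G(z) = 2*z
G(4)*w = (2*4)*2601 = 8*2601 = 20808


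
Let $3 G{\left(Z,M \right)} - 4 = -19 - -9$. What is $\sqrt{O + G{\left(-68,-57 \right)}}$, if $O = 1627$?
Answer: $5 \sqrt{65} \approx 40.311$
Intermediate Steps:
$G{\left(Z,M \right)} = -2$ ($G{\left(Z,M \right)} = \frac{4}{3} + \frac{-19 - -9}{3} = \frac{4}{3} + \frac{-19 + 9}{3} = \frac{4}{3} + \frac{1}{3} \left(-10\right) = \frac{4}{3} - \frac{10}{3} = -2$)
$\sqrt{O + G{\left(-68,-57 \right)}} = \sqrt{1627 - 2} = \sqrt{1625} = 5 \sqrt{65}$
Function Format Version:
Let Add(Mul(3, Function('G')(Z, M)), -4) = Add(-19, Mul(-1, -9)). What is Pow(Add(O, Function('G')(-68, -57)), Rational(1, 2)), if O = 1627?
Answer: Mul(5, Pow(65, Rational(1, 2))) ≈ 40.311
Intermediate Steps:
Function('G')(Z, M) = -2 (Function('G')(Z, M) = Add(Rational(4, 3), Mul(Rational(1, 3), Add(-19, Mul(-1, -9)))) = Add(Rational(4, 3), Mul(Rational(1, 3), Add(-19, 9))) = Add(Rational(4, 3), Mul(Rational(1, 3), -10)) = Add(Rational(4, 3), Rational(-10, 3)) = -2)
Pow(Add(O, Function('G')(-68, -57)), Rational(1, 2)) = Pow(Add(1627, -2), Rational(1, 2)) = Pow(1625, Rational(1, 2)) = Mul(5, Pow(65, Rational(1, 2)))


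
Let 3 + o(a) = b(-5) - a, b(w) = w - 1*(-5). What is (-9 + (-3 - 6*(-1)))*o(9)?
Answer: 72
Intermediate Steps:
b(w) = 5 + w (b(w) = w + 5 = 5 + w)
o(a) = -3 - a (o(a) = -3 + ((5 - 5) - a) = -3 + (0 - a) = -3 - a)
(-9 + (-3 - 6*(-1)))*o(9) = (-9 + (-3 - 6*(-1)))*(-3 - 1*9) = (-9 + (-3 + 6))*(-3 - 9) = (-9 + 3)*(-12) = -6*(-12) = 72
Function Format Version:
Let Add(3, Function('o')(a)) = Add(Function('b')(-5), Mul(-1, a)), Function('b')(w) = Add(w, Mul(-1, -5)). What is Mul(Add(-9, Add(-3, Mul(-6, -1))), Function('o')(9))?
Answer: 72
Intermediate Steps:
Function('b')(w) = Add(5, w) (Function('b')(w) = Add(w, 5) = Add(5, w))
Function('o')(a) = Add(-3, Mul(-1, a)) (Function('o')(a) = Add(-3, Add(Add(5, -5), Mul(-1, a))) = Add(-3, Add(0, Mul(-1, a))) = Add(-3, Mul(-1, a)))
Mul(Add(-9, Add(-3, Mul(-6, -1))), Function('o')(9)) = Mul(Add(-9, Add(-3, Mul(-6, -1))), Add(-3, Mul(-1, 9))) = Mul(Add(-9, Add(-3, 6)), Add(-3, -9)) = Mul(Add(-9, 3), -12) = Mul(-6, -12) = 72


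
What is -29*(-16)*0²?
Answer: 0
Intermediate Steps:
-29*(-16)*0² = 464*0 = 0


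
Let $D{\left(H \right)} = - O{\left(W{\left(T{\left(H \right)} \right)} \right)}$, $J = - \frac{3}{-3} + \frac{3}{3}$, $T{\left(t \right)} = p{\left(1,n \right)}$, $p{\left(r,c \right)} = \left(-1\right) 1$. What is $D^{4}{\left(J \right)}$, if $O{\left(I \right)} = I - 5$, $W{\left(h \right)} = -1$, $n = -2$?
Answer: $1296$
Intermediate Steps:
$p{\left(r,c \right)} = -1$
$T{\left(t \right)} = -1$
$O{\left(I \right)} = -5 + I$ ($O{\left(I \right)} = I - 5 = -5 + I$)
$J = 2$ ($J = \left(-3\right) \left(- \frac{1}{3}\right) + 3 \cdot \frac{1}{3} = 1 + 1 = 2$)
$D{\left(H \right)} = 6$ ($D{\left(H \right)} = - (-5 - 1) = \left(-1\right) \left(-6\right) = 6$)
$D^{4}{\left(J \right)} = 6^{4} = 1296$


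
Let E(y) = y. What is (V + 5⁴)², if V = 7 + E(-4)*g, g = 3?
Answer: 384400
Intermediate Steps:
V = -5 (V = 7 - 4*3 = 7 - 12 = -5)
(V + 5⁴)² = (-5 + 5⁴)² = (-5 + 625)² = 620² = 384400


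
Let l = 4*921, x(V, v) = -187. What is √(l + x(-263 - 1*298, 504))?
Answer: √3497 ≈ 59.135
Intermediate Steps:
l = 3684
√(l + x(-263 - 1*298, 504)) = √(3684 - 187) = √3497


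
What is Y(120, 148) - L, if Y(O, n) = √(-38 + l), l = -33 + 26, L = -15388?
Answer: 15388 + 3*I*√5 ≈ 15388.0 + 6.7082*I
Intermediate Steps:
l = -7
Y(O, n) = 3*I*√5 (Y(O, n) = √(-38 - 7) = √(-45) = 3*I*√5)
Y(120, 148) - L = 3*I*√5 - 1*(-15388) = 3*I*√5 + 15388 = 15388 + 3*I*√5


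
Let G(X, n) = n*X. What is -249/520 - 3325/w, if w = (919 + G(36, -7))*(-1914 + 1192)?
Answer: -3110077/6589960 ≈ -0.47194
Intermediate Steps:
G(X, n) = X*n
w = -481574 (w = (919 + 36*(-7))*(-1914 + 1192) = (919 - 252)*(-722) = 667*(-722) = -481574)
-249/520 - 3325/w = -249/520 - 3325/(-481574) = -249*1/520 - 3325*(-1/481574) = -249/520 + 175/25346 = -3110077/6589960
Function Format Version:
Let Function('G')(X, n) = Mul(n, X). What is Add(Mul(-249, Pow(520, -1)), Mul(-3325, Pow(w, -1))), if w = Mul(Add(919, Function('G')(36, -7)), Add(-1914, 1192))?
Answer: Rational(-3110077, 6589960) ≈ -0.47194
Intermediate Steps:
Function('G')(X, n) = Mul(X, n)
w = -481574 (w = Mul(Add(919, Mul(36, -7)), Add(-1914, 1192)) = Mul(Add(919, -252), -722) = Mul(667, -722) = -481574)
Add(Mul(-249, Pow(520, -1)), Mul(-3325, Pow(w, -1))) = Add(Mul(-249, Pow(520, -1)), Mul(-3325, Pow(-481574, -1))) = Add(Mul(-249, Rational(1, 520)), Mul(-3325, Rational(-1, 481574))) = Add(Rational(-249, 520), Rational(175, 25346)) = Rational(-3110077, 6589960)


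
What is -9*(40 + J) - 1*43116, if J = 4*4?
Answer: -43620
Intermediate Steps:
J = 16
-9*(40 + J) - 1*43116 = -9*(40 + 16) - 1*43116 = -9*56 - 43116 = -504 - 43116 = -43620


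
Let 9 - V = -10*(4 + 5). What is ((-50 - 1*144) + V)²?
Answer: 9025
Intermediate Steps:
V = 99 (V = 9 - (-10)*(4 + 5) = 9 - (-10)*9 = 9 - 1*(-90) = 9 + 90 = 99)
((-50 - 1*144) + V)² = ((-50 - 1*144) + 99)² = ((-50 - 144) + 99)² = (-194 + 99)² = (-95)² = 9025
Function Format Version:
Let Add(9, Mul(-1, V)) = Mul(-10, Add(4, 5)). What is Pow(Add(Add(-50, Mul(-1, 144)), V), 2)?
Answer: 9025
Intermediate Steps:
V = 99 (V = Add(9, Mul(-1, Mul(-10, Add(4, 5)))) = Add(9, Mul(-1, Mul(-10, 9))) = Add(9, Mul(-1, -90)) = Add(9, 90) = 99)
Pow(Add(Add(-50, Mul(-1, 144)), V), 2) = Pow(Add(Add(-50, Mul(-1, 144)), 99), 2) = Pow(Add(Add(-50, -144), 99), 2) = Pow(Add(-194, 99), 2) = Pow(-95, 2) = 9025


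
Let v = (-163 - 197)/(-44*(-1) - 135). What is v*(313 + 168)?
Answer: 13320/7 ≈ 1902.9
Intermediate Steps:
v = 360/91 (v = -360/(44 - 135) = -360/(-91) = -360*(-1/91) = 360/91 ≈ 3.9560)
v*(313 + 168) = 360*(313 + 168)/91 = (360/91)*481 = 13320/7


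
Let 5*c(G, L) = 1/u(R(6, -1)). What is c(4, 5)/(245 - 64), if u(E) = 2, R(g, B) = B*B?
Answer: 1/1810 ≈ 0.00055249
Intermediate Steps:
R(g, B) = B²
c(G, L) = ⅒ (c(G, L) = (⅕)/2 = (⅕)*(½) = ⅒)
c(4, 5)/(245 - 64) = (⅒)/(245 - 64) = (⅒)/181 = (1/181)*(⅒) = 1/1810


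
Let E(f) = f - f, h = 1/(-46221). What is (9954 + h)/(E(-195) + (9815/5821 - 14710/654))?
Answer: -291918131116337/610178057650 ≈ -478.41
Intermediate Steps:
h = -1/46221 ≈ -2.1635e-5
E(f) = 0
(9954 + h)/(E(-195) + (9815/5821 - 14710/654)) = (9954 - 1/46221)/(0 + (9815/5821 - 14710/654)) = 460083833/(46221*(0 + (9815*(1/5821) - 14710*1/654))) = 460083833/(46221*(0 + (9815/5821 - 7355/327))) = 460083833/(46221*(0 - 39603950/1903467)) = 460083833/(46221*(-39603950/1903467)) = (460083833/46221)*(-1903467/39603950) = -291918131116337/610178057650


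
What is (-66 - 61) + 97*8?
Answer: 649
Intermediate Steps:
(-66 - 61) + 97*8 = -127 + 776 = 649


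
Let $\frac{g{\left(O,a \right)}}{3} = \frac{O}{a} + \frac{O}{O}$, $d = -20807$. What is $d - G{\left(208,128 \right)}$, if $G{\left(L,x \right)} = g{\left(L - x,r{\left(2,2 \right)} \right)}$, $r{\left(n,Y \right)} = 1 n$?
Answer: $-20930$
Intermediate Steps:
$r{\left(n,Y \right)} = n$
$g{\left(O,a \right)} = 3 + \frac{3 O}{a}$ ($g{\left(O,a \right)} = 3 \left(\frac{O}{a} + \frac{O}{O}\right) = 3 \left(\frac{O}{a} + 1\right) = 3 \left(1 + \frac{O}{a}\right) = 3 + \frac{3 O}{a}$)
$G{\left(L,x \right)} = 3 - \frac{3 x}{2} + \frac{3 L}{2}$ ($G{\left(L,x \right)} = 3 + \frac{3 \left(L - x\right)}{2} = 3 + 3 \left(L - x\right) \frac{1}{2} = 3 + \left(- \frac{3 x}{2} + \frac{3 L}{2}\right) = 3 - \frac{3 x}{2} + \frac{3 L}{2}$)
$d - G{\left(208,128 \right)} = -20807 - \left(3 - 192 + \frac{3}{2} \cdot 208\right) = -20807 - \left(3 - 192 + 312\right) = -20807 - 123 = -20930$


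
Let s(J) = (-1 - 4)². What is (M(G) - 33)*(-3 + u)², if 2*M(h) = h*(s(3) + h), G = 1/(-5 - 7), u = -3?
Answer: -9803/8 ≈ -1225.4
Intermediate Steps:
s(J) = 25 (s(J) = (-5)² = 25)
G = -1/12 (G = 1/(-12) = -1/12 ≈ -0.083333)
M(h) = h*(25 + h)/2 (M(h) = (h*(25 + h))/2 = h*(25 + h)/2)
(M(G) - 33)*(-3 + u)² = ((½)*(-1/12)*(25 - 1/12) - 33)*(-3 - 3)² = ((½)*(-1/12)*(299/12) - 33)*(-6)² = (-299/288 - 33)*36 = -9803/288*36 = -9803/8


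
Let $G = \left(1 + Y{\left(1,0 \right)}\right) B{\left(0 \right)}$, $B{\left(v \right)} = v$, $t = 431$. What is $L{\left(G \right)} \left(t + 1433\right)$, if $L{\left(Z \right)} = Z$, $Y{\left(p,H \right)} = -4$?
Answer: $0$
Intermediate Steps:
$G = 0$ ($G = \left(1 - 4\right) 0 = \left(-3\right) 0 = 0$)
$L{\left(G \right)} \left(t + 1433\right) = 0 \left(431 + 1433\right) = 0 \cdot 1864 = 0$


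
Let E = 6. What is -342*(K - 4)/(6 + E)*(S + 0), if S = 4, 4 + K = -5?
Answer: 1482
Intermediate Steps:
K = -9 (K = -4 - 5 = -9)
-342*(K - 4)/(6 + E)*(S + 0) = -342*(-9 - 4)/(6 + 6)*(4 + 0) = -342*(-13/12)*4 = -342*(-13*1/12)*4 = -(-741)*4/2 = -342*(-13/3) = 1482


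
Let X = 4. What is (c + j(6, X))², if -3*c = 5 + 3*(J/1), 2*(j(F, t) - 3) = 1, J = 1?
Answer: 25/36 ≈ 0.69444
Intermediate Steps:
j(F, t) = 7/2 (j(F, t) = 3 + (½)*1 = 3 + ½ = 7/2)
c = -8/3 (c = -(5 + 3*(1/1))/3 = -(5 + 3*(1*1))/3 = -(5 + 3*1)/3 = -(5 + 3)/3 = -⅓*8 = -8/3 ≈ -2.6667)
(c + j(6, X))² = (-8/3 + 7/2)² = (⅚)² = 25/36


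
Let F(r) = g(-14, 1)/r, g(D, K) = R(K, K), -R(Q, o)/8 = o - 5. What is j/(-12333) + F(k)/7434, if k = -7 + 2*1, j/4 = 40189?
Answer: -995949196/76402935 ≈ -13.035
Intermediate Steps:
R(Q, o) = 40 - 8*o (R(Q, o) = -8*(o - 5) = -8*(-5 + o) = 40 - 8*o)
j = 160756 (j = 4*40189 = 160756)
g(D, K) = 40 - 8*K
k = -5 (k = -7 + 2 = -5)
F(r) = 32/r (F(r) = (40 - 8*1)/r = (40 - 8)/r = 32/r)
j/(-12333) + F(k)/7434 = 160756/(-12333) + (32/(-5))/7434 = 160756*(-1/12333) + (32*(-⅕))*(1/7434) = -160756/12333 - 32/5*1/7434 = -160756/12333 - 16/18585 = -995949196/76402935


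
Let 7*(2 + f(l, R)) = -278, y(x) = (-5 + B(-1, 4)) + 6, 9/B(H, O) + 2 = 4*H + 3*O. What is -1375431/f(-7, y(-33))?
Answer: 9628017/292 ≈ 32973.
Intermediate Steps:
B(H, O) = 9/(-2 + 3*O + 4*H) (B(H, O) = 9/(-2 + (4*H + 3*O)) = 9/(-2 + (3*O + 4*H)) = 9/(-2 + 3*O + 4*H))
y(x) = 5/2 (y(x) = (-5 + 9/(-2 + 3*4 + 4*(-1))) + 6 = (-5 + 9/(-2 + 12 - 4)) + 6 = (-5 + 9/6) + 6 = (-5 + 9*(⅙)) + 6 = (-5 + 3/2) + 6 = -7/2 + 6 = 5/2)
f(l, R) = -292/7 (f(l, R) = -2 + (⅐)*(-278) = -2 - 278/7 = -292/7)
-1375431/f(-7, y(-33)) = -1375431/(-292/7) = -1375431*(-7/292) = 9628017/292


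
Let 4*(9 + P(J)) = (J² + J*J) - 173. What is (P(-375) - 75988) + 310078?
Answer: 1217401/4 ≈ 3.0435e+5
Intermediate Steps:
P(J) = -209/4 + J²/2 (P(J) = -9 + ((J² + J*J) - 173)/4 = -9 + ((J² + J²) - 173)/4 = -9 + (2*J² - 173)/4 = -9 + (-173 + 2*J²)/4 = -9 + (-173/4 + J²/2) = -209/4 + J²/2)
(P(-375) - 75988) + 310078 = ((-209/4 + (½)*(-375)²) - 75988) + 310078 = ((-209/4 + (½)*140625) - 75988) + 310078 = ((-209/4 + 140625/2) - 75988) + 310078 = (281041/4 - 75988) + 310078 = -22911/4 + 310078 = 1217401/4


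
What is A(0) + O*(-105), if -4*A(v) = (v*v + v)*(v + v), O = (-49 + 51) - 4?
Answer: 210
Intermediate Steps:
O = -2 (O = 2 - 4 = -2)
A(v) = -v*(v + v²)/2 (A(v) = -(v*v + v)*(v + v)/4 = -(v² + v)*2*v/4 = -(v + v²)*2*v/4 = -v*(v + v²)/2)
A(0) + O*(-105) = (½)*0²*(-1 - 1*0) - 2*(-105) = (½)*0*(-1 + 0) + 210 = (½)*0*(-1) + 210 = 0 + 210 = 210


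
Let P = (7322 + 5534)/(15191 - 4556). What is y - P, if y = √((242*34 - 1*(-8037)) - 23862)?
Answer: -12856/10635 + I*√7597 ≈ -1.2088 + 87.161*I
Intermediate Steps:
P = 12856/10635 ≈ 1.2088
y = I*√7597 (y = √((8228 + 8037) - 23862) = √(16265 - 23862) = √(-7597) = I*√7597 ≈ 87.161*I)
y - P = I*√7597 - 1*12856/10635 = I*√7597 - 12856/10635 = -12856/10635 + I*√7597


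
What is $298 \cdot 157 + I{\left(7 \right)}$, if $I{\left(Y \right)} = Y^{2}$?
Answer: $46835$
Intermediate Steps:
$298 \cdot 157 + I{\left(7 \right)} = 298 \cdot 157 + 7^{2} = 46786 + 49 = 46835$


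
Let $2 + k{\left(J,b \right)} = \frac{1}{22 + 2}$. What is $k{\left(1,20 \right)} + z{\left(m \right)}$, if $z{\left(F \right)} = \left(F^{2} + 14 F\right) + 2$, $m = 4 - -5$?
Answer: $\frac{4969}{24} \approx 207.04$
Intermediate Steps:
$m = 9$ ($m = 4 + 5 = 9$)
$z{\left(F \right)} = 2 + F^{2} + 14 F$
$k{\left(J,b \right)} = - \frac{47}{24}$ ($k{\left(J,b \right)} = -2 + \frac{1}{22 + 2} = -2 + \frac{1}{24} = - \frac{47}{24}$)
$k{\left(1,20 \right)} + z{\left(m \right)} = - \frac{47}{24} + \left(2 + 9^{2} + 14 \cdot 9\right) = - \frac{47}{24} + \left(2 + 81 + 126\right) = - \frac{47}{24} + 209 = \frac{4969}{24}$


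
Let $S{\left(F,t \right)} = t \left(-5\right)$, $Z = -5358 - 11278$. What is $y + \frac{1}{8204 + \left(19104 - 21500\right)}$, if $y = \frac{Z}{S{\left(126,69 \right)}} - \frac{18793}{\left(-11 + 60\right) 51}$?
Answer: $\frac{7548233281}{185459120} \approx 40.7$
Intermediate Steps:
$Z = -16636$
$S{\left(F,t \right)} = - 5 t$
$y = \frac{11696593}{287385}$ ($y = - \frac{16636}{\left(-5\right) 69} - \frac{18793}{\left(-11 + 60\right) 51} = - \frac{16636}{-345} - \frac{18793}{49 \cdot 51} = \left(-16636\right) \left(- \frac{1}{345}\right) - \frac{18793}{2499} = \frac{16636}{345} - \frac{18793}{2499} = \frac{11696593}{287385} \approx 40.7$)
$y + \frac{1}{8204 + \left(19104 - 21500\right)} = \frac{11696593}{287385} + \frac{1}{8204 + \left(19104 - 21500\right)} = \frac{11696593}{287385} + \frac{1}{8204 - 2396} = \frac{11696593}{287385} + \frac{1}{5808} = \frac{7548233281}{185459120}$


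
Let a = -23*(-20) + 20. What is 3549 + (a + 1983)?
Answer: 6012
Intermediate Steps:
a = 480 (a = 460 + 20 = 480)
3549 + (a + 1983) = 3549 + (480 + 1983) = 3549 + 2463 = 6012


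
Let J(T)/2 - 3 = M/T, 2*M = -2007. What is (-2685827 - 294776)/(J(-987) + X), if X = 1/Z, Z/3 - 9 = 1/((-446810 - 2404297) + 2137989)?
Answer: -6293668625487607/17041140497 ≈ -3.6932e+5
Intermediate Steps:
M = -2007/2 (M = (½)*(-2007) = -2007/2 ≈ -1003.5)
J(T) = 6 - 2007/T (J(T) = 6 + 2*(-2007/(2*T)) = 6 - 2007/T)
Z = 6418061/237706 (Z = 27 + 3/((-446810 - 2404297) + 2137989) = 27 + 3/(-2851107 + 2137989) = 27 + 3/(-713118) = 27 + 3*(-1/713118) = 27 - 1/237706 = 6418061/237706 ≈ 27.000)
X = 237706/6418061 (X = 1/(6418061/237706) = 237706/6418061 ≈ 0.037037)
(-2685827 - 294776)/(J(-987) + X) = (-2685827 - 294776)/((6 - 2007/(-987)) + 237706/6418061) = -2980603/((6 - 2007*(-1/987)) + 237706/6418061) = -2980603/((6 + 669/329) + 237706/6418061) = -2980603/(2643/329 + 237706/6418061) = -2980603/17041140497/2111542069 = -2980603*2111542069/17041140497 = -6293668625487607/17041140497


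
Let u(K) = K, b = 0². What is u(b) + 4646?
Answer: 4646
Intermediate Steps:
b = 0
u(b) + 4646 = 0 + 4646 = 4646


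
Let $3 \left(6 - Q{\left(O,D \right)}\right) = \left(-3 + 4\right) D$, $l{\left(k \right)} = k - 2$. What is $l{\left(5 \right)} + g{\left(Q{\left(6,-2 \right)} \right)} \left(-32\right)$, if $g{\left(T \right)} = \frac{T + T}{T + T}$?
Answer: $-29$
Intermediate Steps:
$l{\left(k \right)} = -2 + k$ ($l{\left(k \right)} = k - 2 = -2 + k$)
$Q{\left(O,D \right)} = 6 - \frac{D}{3}$ ($Q{\left(O,D \right)} = 6 - \frac{\left(-3 + 4\right) D}{3} = 6 - \frac{1 D}{3} = 6 - \frac{D}{3}$)
$g{\left(T \right)} = 1$ ($g{\left(T \right)} = \frac{2 T}{2 T} = 2 T \frac{1}{2 T} = 1$)
$l{\left(5 \right)} + g{\left(Q{\left(6,-2 \right)} \right)} \left(-32\right) = \left(-2 + 5\right) + 1 \left(-32\right) = 3 - 32 = -29$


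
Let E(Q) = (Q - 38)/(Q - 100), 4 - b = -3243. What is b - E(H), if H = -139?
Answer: 775856/239 ≈ 3246.3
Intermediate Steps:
b = 3247 (b = 4 - 1*(-3243) = 4 + 3243 = 3247)
E(Q) = (-38 + Q)/(-100 + Q)
b - E(H) = 3247 - (-38 - 139)/(-100 - 139) = 3247 - (-177)/(-239) = 3247 - (-1)*(-177)/239 = 3247 - 1*177/239 = 3247 - 177/239 = 775856/239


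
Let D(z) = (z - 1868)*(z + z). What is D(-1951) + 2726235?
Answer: 17627973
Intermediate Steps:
D(z) = 2*z*(-1868 + z) (D(z) = (-1868 + z)*(2*z) = 2*z*(-1868 + z))
D(-1951) + 2726235 = 2*(-1951)*(-1868 - 1951) + 2726235 = 2*(-1951)*(-3819) + 2726235 = 14901738 + 2726235 = 17627973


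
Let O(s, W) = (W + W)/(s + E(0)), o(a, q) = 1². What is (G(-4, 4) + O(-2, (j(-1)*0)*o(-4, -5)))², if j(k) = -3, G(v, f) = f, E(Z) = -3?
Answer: 16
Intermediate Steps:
o(a, q) = 1
O(s, W) = 2*W/(-3 + s) (O(s, W) = (W + W)/(s - 3) = (2*W)/(-3 + s) = 2*W/(-3 + s))
(G(-4, 4) + O(-2, (j(-1)*0)*o(-4, -5)))² = (4 + 2*(-3*0*1)/(-3 - 2))² = (4 + 2*(0*1)/(-5))² = (4 + 2*0*(-⅕))² = (4 + 0)² = 4² = 16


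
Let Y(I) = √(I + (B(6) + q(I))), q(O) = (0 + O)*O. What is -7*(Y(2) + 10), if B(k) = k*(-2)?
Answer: -70 - 7*I*√6 ≈ -70.0 - 17.146*I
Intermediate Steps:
q(O) = O² (q(O) = O*O = O²)
B(k) = -2*k
Y(I) = √(-12 + I + I²) (Y(I) = √(I + (-2*6 + I²)) = √(I + (-12 + I²)) = √(-12 + I + I²))
-7*(Y(2) + 10) = -7*(√(-12 + 2 + 2²) + 10) = -7*(√(-12 + 2 + 4) + 10) = -7*(√(-6) + 10) = -7*(I*√6 + 10) = -7*(10 + I*√6) = -70 - 7*I*√6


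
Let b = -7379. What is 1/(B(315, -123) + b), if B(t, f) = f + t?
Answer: -1/7187 ≈ -0.00013914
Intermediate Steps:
1/(B(315, -123) + b) = 1/((-123 + 315) - 7379) = 1/(192 - 7379) = 1/(-7187) = -1/7187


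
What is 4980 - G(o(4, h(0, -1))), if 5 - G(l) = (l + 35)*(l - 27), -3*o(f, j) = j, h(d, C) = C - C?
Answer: 4030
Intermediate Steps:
h(d, C) = 0
o(f, j) = -j/3
G(l) = 5 - (-27 + l)*(35 + l) (G(l) = 5 - (l + 35)*(l - 27) = 5 - (35 + l)*(-27 + l) = 5 - (-27 + l)*(35 + l))
4980 - G(o(4, h(0, -1))) = 4980 - (950 - (-⅓*0)² - (-8)*0/3) = 4980 - (950 - 1*0² - 8*0) = 4980 - (950 - 1*0 + 0) = 4980 - (950 + 0 + 0) = 4980 - 1*950 = 4980 - 950 = 4030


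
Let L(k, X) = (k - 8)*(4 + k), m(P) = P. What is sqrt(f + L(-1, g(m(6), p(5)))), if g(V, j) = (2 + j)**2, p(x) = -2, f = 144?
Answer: 3*sqrt(13) ≈ 10.817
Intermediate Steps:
L(k, X) = (-8 + k)*(4 + k)
sqrt(f + L(-1, g(m(6), p(5)))) = sqrt(144 + (-32 + (-1)**2 - 4*(-1))) = sqrt(144 + (-32 + 1 + 4)) = sqrt(144 - 27) = sqrt(117) = 3*sqrt(13)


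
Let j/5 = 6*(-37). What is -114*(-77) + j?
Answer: 7668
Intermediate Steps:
j = -1110 (j = 5*(6*(-37)) = 5*(-222) = -1110)
-114*(-77) + j = -114*(-77) - 1110 = 8778 - 1110 = 7668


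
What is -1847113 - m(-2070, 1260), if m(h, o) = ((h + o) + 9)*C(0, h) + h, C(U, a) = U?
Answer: -1845043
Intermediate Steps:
m(h, o) = h (m(h, o) = ((h + o) + 9)*0 + h = (9 + h + o)*0 + h = 0 + h = h)
-1847113 - m(-2070, 1260) = -1847113 - 1*(-2070) = -1847113 + 2070 = -1845043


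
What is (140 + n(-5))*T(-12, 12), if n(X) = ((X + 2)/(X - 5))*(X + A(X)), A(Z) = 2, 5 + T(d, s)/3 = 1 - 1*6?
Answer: -4173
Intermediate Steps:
T(d, s) = -30 (T(d, s) = -15 + 3*(1 - 1*6) = -15 + 3*(1 - 6) = -15 + 3*(-5) = -15 - 15 = -30)
n(X) = (2 + X)²/(-5 + X) (n(X) = ((X + 2)/(X - 5))*(X + 2) = ((2 + X)/(-5 + X))*(2 + X) = (2 + X)²/(-5 + X))
(140 + n(-5))*T(-12, 12) = (140 + (4 + (-5)² + 4*(-5))/(-5 - 5))*(-30) = (140 + (4 + 25 - 20)/(-10))*(-30) = (140 - ⅒*9)*(-30) = (140 - 9/10)*(-30) = (1391/10)*(-30) = -4173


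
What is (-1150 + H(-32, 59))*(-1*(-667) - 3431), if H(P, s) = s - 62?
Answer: 3186892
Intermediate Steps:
H(P, s) = -62 + s
(-1150 + H(-32, 59))*(-1*(-667) - 3431) = (-1150 + (-62 + 59))*(-1*(-667) - 3431) = (-1150 - 3)*(667 - 3431) = -1153*(-2764) = 3186892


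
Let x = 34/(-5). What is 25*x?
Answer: -170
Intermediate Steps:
x = -34/5 (x = 34*(-⅕) = -34/5 ≈ -6.8000)
25*x = 25*(-34/5) = -170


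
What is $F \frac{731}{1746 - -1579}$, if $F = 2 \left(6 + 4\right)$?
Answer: $\frac{2924}{665} \approx 4.397$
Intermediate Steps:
$F = 20$ ($F = 2 \cdot 10 = 20$)
$F \frac{731}{1746 - -1579} = 20 \frac{731}{1746 - -1579} = 20 \frac{731}{1746 + 1579} = 20 \cdot \frac{731}{3325} = \frac{2924}{665}$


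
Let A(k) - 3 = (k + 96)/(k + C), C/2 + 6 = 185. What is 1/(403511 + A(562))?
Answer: 460/185616769 ≈ 2.4782e-6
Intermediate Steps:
C = 358 (C = -12 + 2*185 = -12 + 370 = 358)
A(k) = 3 + (96 + k)/(358 + k) (A(k) = 3 + (k + 96)/(k + 358) = 3 + (96 + k)/(358 + k))
1/(403511 + A(562)) = 1/(403511 + 2*(585 + 2*562)/(358 + 562)) = 1/(403511 + 2*(585 + 1124)/920) = 1/(403511 + 2*(1/920)*1709) = 1/(403511 + 1709/460) = 1/(185616769/460) = 460/185616769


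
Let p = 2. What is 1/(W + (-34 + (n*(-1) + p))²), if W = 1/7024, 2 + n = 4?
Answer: 7024/8119745 ≈ 0.00086505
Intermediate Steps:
n = 2 (n = -2 + 4 = 2)
W = 1/7024 ≈ 0.00014237
1/(W + (-34 + (n*(-1) + p))²) = 1/(1/7024 + (-34 + (2*(-1) + 2))²) = 1/(1/7024 + (-34 + (-2 + 2))²) = 1/(1/7024 + (-34 + 0)²) = 1/(1/7024 + (-34)²) = 1/(1/7024 + 1156) = 1/(8119745/7024) = 7024/8119745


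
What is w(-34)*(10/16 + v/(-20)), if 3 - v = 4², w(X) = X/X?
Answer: 51/40 ≈ 1.2750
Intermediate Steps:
w(X) = 1
v = -13 (v = 3 - 1*4² = 3 - 1*16 = 3 - 16 = -13)
w(-34)*(10/16 + v/(-20)) = 1*(10/16 - 13/(-20)) = 1*(10*(1/16) - 13*(-1/20)) = 1*(5/8 + 13/20) = 1*(51/40) = 51/40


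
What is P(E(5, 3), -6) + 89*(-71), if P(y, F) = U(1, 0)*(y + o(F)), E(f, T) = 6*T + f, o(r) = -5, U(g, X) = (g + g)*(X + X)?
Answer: -6319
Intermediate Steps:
U(g, X) = 4*X*g (U(g, X) = (2*g)*(2*X) = 4*X*g)
E(f, T) = f + 6*T
P(y, F) = 0 (P(y, F) = (4*0*1)*(y - 5) = 0*(-5 + y) = 0)
P(E(5, 3), -6) + 89*(-71) = 0 + 89*(-71) = 0 - 6319 = -6319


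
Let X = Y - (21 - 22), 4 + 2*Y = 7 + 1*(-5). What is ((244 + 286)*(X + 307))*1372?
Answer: 223238120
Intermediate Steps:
Y = -1 (Y = -2 + (7 + 1*(-5))/2 = -2 + (7 - 5)/2 = -2 + (½)*2 = -2 + 1 = -1)
X = 0 (X = -1 - (21 - 22) = -1 - 1*(-1) = -1 + 1 = 0)
((244 + 286)*(X + 307))*1372 = ((244 + 286)*(0 + 307))*1372 = (530*307)*1372 = 162710*1372 = 223238120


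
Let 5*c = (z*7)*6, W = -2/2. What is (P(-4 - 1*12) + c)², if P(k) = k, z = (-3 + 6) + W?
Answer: 16/25 ≈ 0.64000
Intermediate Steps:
W = -1 (W = -2*½ = -1)
z = 2 (z = (-3 + 6) - 1 = 3 - 1 = 2)
c = 84/5 (c = ((2*7)*6)/5 = (14*6)/5 = (⅕)*84 = 84/5 ≈ 16.800)
(P(-4 - 1*12) + c)² = ((-4 - 1*12) + 84/5)² = ((-4 - 12) + 84/5)² = (-16 + 84/5)² = (⅘)² = 16/25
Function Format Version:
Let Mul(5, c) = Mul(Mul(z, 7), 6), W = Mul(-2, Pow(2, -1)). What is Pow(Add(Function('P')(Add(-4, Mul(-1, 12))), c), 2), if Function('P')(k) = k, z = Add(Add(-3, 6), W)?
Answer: Rational(16, 25) ≈ 0.64000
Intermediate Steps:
W = -1 (W = Mul(-2, Rational(1, 2)) = -1)
z = 2 (z = Add(Add(-3, 6), -1) = Add(3, -1) = 2)
c = Rational(84, 5) (c = Mul(Rational(1, 5), Mul(Mul(2, 7), 6)) = Mul(Rational(1, 5), Mul(14, 6)) = Mul(Rational(1, 5), 84) = Rational(84, 5) ≈ 16.800)
Pow(Add(Function('P')(Add(-4, Mul(-1, 12))), c), 2) = Pow(Add(Add(-4, Mul(-1, 12)), Rational(84, 5)), 2) = Pow(Add(Add(-4, -12), Rational(84, 5)), 2) = Pow(Add(-16, Rational(84, 5)), 2) = Pow(Rational(4, 5), 2) = Rational(16, 25)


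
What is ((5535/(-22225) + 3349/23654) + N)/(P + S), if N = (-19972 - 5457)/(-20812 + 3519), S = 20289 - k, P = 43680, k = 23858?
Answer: 2478268728681/72930667536451690 ≈ 3.3981e-5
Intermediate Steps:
S = -3569 (S = 20289 - 1*23858 = 20289 - 23858 = -3569)
N = 25429/17293 (N = -25429/(-17293) = -25429*(-1/17293) = 25429/17293 ≈ 1.4705)
((5535/(-22225) + 3349/23654) + N)/(P + S) = ((5535/(-22225) + 3349/23654) + 25429/17293)/(43680 - 3569) = ((5535*(-1/22225) + 3349*(1/23654)) + 25429/17293)/40111 = ((-1107/4445 + 3349/23654) + 25429/17293)*(1/40111) = (-11298673/105142030 + 25429/17293)*(1/40111) = (2478268728681/1818221124790)*(1/40111) = 2478268728681/72930667536451690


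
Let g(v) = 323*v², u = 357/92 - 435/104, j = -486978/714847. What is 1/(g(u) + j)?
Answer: 4090114345408/117909491669157 ≈ 0.034689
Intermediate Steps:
j = -486978/714847 (j = -486978*1/714847 = -486978/714847 ≈ -0.68123)
u = -723/2392 (u = 357*(1/92) - 435*1/104 = 357/92 - 435/104 = -723/2392 ≈ -0.30226)
1/(g(u) + j) = 1/(323*(-723/2392)² - 486978/714847) = 1/(323*(522729/5721664) - 486978/714847) = 1/(168841467/5721664 - 486978/714847) = 1/(117909491669157/4090114345408) = 4090114345408/117909491669157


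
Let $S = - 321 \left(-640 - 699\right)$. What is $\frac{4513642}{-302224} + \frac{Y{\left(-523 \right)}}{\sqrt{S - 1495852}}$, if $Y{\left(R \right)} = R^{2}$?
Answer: $- \frac{2256821}{151112} - \frac{273529 i \sqrt{2953}}{56107} \approx -14.935 - 264.92 i$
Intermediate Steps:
$S = 429819$ ($S = \left(-321\right) \left(-1339\right) = 429819$)
$\frac{4513642}{-302224} + \frac{Y{\left(-523 \right)}}{\sqrt{S - 1495852}} = \frac{4513642}{-302224} + \frac{\left(-523\right)^{2}}{\sqrt{429819 - 1495852}} = 4513642 \left(- \frac{1}{302224}\right) + \frac{273529}{\sqrt{-1066033}} = - \frac{2256821}{151112} + \frac{273529}{19 i \sqrt{2953}} = - \frac{2256821}{151112} + 273529 \left(- \frac{i \sqrt{2953}}{56107}\right) = - \frac{2256821}{151112} - \frac{273529 i \sqrt{2953}}{56107}$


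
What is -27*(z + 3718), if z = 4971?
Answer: -234603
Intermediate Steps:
-27*(z + 3718) = -27*(4971 + 3718) = -27*8689 = -234603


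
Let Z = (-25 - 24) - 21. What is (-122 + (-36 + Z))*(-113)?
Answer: 25764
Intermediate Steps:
Z = -70 (Z = -49 - 21 = -70)
(-122 + (-36 + Z))*(-113) = (-122 + (-36 - 70))*(-113) = (-122 - 106)*(-113) = -228*(-113) = 25764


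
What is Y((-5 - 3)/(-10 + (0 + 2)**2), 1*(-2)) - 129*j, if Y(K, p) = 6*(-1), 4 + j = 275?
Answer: -34965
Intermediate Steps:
j = 271 (j = -4 + 275 = 271)
Y(K, p) = -6
Y((-5 - 3)/(-10 + (0 + 2)**2), 1*(-2)) - 129*j = -6 - 129*271 = -6 - 34959 = -34965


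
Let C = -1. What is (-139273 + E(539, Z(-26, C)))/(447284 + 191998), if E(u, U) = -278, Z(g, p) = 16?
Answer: -46517/213094 ≈ -0.21829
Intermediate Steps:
(-139273 + E(539, Z(-26, C)))/(447284 + 191998) = (-139273 - 278)/(447284 + 191998) = -139551/639282 = -139551*1/639282 = -46517/213094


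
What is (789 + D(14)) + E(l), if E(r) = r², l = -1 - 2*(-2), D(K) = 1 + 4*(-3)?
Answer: 787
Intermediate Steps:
D(K) = -11 (D(K) = 1 - 12 = -11)
l = 3 (l = -1 + 4 = 3)
(789 + D(14)) + E(l) = (789 - 11) + 3² = 778 + 9 = 787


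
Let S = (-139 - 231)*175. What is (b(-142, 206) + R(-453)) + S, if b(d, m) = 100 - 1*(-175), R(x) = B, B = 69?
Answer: -64406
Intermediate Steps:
R(x) = 69
S = -64750 (S = -370*175 = -64750)
b(d, m) = 275 (b(d, m) = 100 + 175 = 275)
(b(-142, 206) + R(-453)) + S = (275 + 69) - 64750 = 344 - 64750 = -64406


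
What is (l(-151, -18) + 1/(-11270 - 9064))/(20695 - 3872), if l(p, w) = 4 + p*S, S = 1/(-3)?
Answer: 368271/114026294 ≈ 0.0032297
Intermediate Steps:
S = -1/3 ≈ -0.33333
l(p, w) = 4 - p/3 (l(p, w) = 4 + p*(-1/3) = 4 - p/3)
(l(-151, -18) + 1/(-11270 - 9064))/(20695 - 3872) = ((4 - 1/3*(-151)) + 1/(-11270 - 9064))/(20695 - 3872) = ((4 + 151/3) + 1/(-20334))/16823 = (163/3 - 1/20334)*(1/16823) = (368271/6778)*(1/16823) = 368271/114026294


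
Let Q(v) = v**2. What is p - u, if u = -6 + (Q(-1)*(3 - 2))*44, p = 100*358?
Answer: 35762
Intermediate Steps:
p = 35800
u = 38 (u = -6 + ((-1)**2*(3 - 2))*44 = -6 + (1*1)*44 = -6 + 1*44 = -6 + 44 = 38)
p - u = 35800 - 1*38 = 35800 - 38 = 35762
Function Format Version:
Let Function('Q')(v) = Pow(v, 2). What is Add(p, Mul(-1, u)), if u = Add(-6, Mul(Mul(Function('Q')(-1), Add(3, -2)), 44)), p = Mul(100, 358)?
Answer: 35762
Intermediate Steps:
p = 35800
u = 38 (u = Add(-6, Mul(Mul(Pow(-1, 2), Add(3, -2)), 44)) = Add(-6, Mul(Mul(1, 1), 44)) = Add(-6, Mul(1, 44)) = Add(-6, 44) = 38)
Add(p, Mul(-1, u)) = Add(35800, Mul(-1, 38)) = Add(35800, -38) = 35762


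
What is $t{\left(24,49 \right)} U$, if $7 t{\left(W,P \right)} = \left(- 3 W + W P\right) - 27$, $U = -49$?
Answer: $-7539$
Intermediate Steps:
$t{\left(W,P \right)} = - \frac{27}{7} - \frac{3 W}{7} + \frac{P W}{7}$ ($t{\left(W,P \right)} = \frac{\left(- 3 W + W P\right) - 27}{7} = \frac{\left(- 3 W + P W\right) - 27}{7} = \frac{-27 - 3 W + P W}{7} = - \frac{27}{7} - \frac{3 W}{7} + \frac{P W}{7}$)
$t{\left(24,49 \right)} U = \left(- \frac{27}{7} - \frac{72}{7} + \frac{1}{7} \cdot 49 \cdot 24\right) \left(-49\right) = \left(- \frac{27}{7} - \frac{72}{7} + 168\right) \left(-49\right) = \frac{1077}{7} \left(-49\right) = -7539$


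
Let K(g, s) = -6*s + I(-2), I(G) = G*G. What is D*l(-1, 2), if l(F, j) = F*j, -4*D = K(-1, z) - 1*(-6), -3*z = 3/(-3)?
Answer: 4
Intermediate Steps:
I(G) = G²
z = ⅓ (z = -1/(-3) = -(-1)/3 = -⅓*(-1) = ⅓ ≈ 0.33333)
K(g, s) = 4 - 6*s (K(g, s) = -6*s + (-2)² = -6*s + 4 = 4 - 6*s)
D = -2 (D = -((4 - 6*⅓) - 1*(-6))/4 = -((4 - 2) + 6)/4 = -(2 + 6)/4 = -¼*8 = -2)
D*l(-1, 2) = -(-2)*2 = -2*(-2) = 4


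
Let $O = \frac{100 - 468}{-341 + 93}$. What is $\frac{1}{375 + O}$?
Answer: $\frac{31}{11671} \approx 0.0026562$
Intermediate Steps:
$O = \frac{46}{31}$ ($O = - \frac{368}{-248} = \left(-368\right) \left(- \frac{1}{248}\right) = \frac{46}{31} \approx 1.4839$)
$\frac{1}{375 + O} = \frac{1}{375 + \frac{46}{31}} = \frac{1}{\frac{11671}{31}} = \frac{31}{11671}$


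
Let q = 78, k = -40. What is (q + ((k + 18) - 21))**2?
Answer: 1225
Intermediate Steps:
(q + ((k + 18) - 21))**2 = (78 + ((-40 + 18) - 21))**2 = (78 + (-22 - 21))**2 = (78 - 43)**2 = 35**2 = 1225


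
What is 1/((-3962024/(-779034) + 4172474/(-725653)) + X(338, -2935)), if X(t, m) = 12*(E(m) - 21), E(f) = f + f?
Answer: -282654179601/19981576986608114 ≈ -1.4146e-5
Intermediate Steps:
E(f) = 2*f
X(t, m) = -252 + 24*m (X(t, m) = 12*(2*m - 21) = 12*(-21 + 2*m) = -252 + 24*m)
1/((-3962024/(-779034) + 4172474/(-725653)) + X(338, -2935)) = 1/((-3962024/(-779034) + 4172474/(-725653)) + (-252 + 24*(-2935))) = 1/((-3962024*(-1/779034) + 4172474*(-1/725653)) + (-252 - 70440)) = 1/((1981012/389517 - 4172474/725653) - 70692) = 1/(-187722254222/282654179601 - 70692) = 1/(-19981576986608114/282654179601) = -282654179601/19981576986608114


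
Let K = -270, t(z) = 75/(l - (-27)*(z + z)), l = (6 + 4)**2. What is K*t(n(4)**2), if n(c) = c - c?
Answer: -405/2 ≈ -202.50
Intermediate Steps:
l = 100 (l = 10**2 = 100)
n(c) = 0
t(z) = 75/(100 + 54*z) (t(z) = 75/(100 - (-27)*(z + z)) = 75/(100 - (-27)*2*z) = 75/(100 - (-54)*z) = 75/(100 + 54*z))
K*t(n(4)**2) = -10125/(50 + 27*0**2) = -10125/(50 + 27*0) = -10125/(50 + 0) = -10125/50 = -270*3/4 = -405/2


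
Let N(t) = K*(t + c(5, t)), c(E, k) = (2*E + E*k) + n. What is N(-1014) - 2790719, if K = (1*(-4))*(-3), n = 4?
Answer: -2863559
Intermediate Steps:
K = 12 (K = -4*(-3) = 12)
c(E, k) = 4 + 2*E + E*k (c(E, k) = (2*E + E*k) + 4 = 4 + 2*E + E*k)
N(t) = 168 + 72*t (N(t) = 12*(t + (4 + 2*5 + 5*t)) = 12*(t + (4 + 10 + 5*t)) = 12*(t + (14 + 5*t)) = 12*(14 + 6*t) = 168 + 72*t)
N(-1014) - 2790719 = (168 + 72*(-1014)) - 2790719 = (168 - 73008) - 2790719 = -72840 - 2790719 = -2863559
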